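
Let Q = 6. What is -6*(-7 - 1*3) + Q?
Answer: 66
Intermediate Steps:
-6*(-7 - 1*3) + Q = -6*(-7 - 1*3) + 6 = -6*(-7 - 3) + 6 = -6*(-10) + 6 = 60 + 6 = 66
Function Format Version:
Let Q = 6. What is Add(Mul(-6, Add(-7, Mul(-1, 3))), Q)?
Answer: 66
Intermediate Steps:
Add(Mul(-6, Add(-7, Mul(-1, 3))), Q) = Add(Mul(-6, Add(-7, Mul(-1, 3))), 6) = Add(Mul(-6, Add(-7, -3)), 6) = Add(Mul(-6, -10), 6) = Add(60, 6) = 66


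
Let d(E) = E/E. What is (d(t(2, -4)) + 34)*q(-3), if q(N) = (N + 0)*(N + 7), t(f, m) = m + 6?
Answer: -420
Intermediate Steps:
t(f, m) = 6 + m
d(E) = 1
q(N) = N*(7 + N)
(d(t(2, -4)) + 34)*q(-3) = (1 + 34)*(-3*(7 - 3)) = 35*(-3*4) = 35*(-12) = -420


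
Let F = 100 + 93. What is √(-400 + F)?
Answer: 3*I*√23 ≈ 14.387*I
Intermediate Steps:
F = 193
√(-400 + F) = √(-400 + 193) = √(-207) = 3*I*√23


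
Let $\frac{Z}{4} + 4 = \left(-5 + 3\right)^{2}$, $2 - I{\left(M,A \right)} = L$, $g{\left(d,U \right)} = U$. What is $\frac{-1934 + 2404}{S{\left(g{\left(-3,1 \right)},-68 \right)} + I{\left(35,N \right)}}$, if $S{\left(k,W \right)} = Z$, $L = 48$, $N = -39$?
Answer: $- \frac{235}{23} \approx -10.217$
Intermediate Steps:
$I{\left(M,A \right)} = -46$ ($I{\left(M,A \right)} = 2 - 48 = -46$)
$Z = 0$ ($Z = -16 + 4 \left(-5 + 3\right)^{2} = -16 + 4 \left(-2\right)^{2} = -16 + 4 \cdot 4 = -16 + 16 = 0$)
$S{\left(k,W \right)} = 0$
$\frac{-1934 + 2404}{S{\left(g{\left(-3,1 \right)},-68 \right)} + I{\left(35,N \right)}} = \frac{-1934 + 2404}{0 - 46} = \frac{470}{-46} = 470 \left(- \frac{1}{46}\right) = - \frac{235}{23}$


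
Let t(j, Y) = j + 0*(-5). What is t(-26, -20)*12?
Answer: -312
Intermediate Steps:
t(j, Y) = j (t(j, Y) = j + 0 = j)
t(-26, -20)*12 = -26*12 = -312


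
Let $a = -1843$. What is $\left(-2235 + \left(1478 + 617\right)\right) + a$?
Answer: $-1983$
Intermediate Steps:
$\left(-2235 + \left(1478 + 617\right)\right) + a = \left(-2235 + \left(1478 + 617\right)\right) - 1843 = \left(-2235 + 2095\right) - 1843 = -140 - 1843 = -1983$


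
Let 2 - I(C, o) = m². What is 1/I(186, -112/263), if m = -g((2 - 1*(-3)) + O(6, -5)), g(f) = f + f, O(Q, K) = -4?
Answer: -½ ≈ -0.50000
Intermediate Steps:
g(f) = 2*f
m = -2 (m = -2*((2 - 1*(-3)) - 4) = -2*((2 + 3) - 4) = -2*(5 - 4) = -2 ≈ -2.0000)
I(C, o) = -2 (I(C, o) = 2 - 1*(-2)² = 2 - 1*4 = 2 - 4 = -2)
1/I(186, -112/263) = 1/(-2) = -½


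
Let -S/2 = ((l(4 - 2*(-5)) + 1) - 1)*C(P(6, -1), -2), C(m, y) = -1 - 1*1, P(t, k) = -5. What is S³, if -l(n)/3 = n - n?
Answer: 0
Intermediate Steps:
l(n) = 0 (l(n) = -3*(n - n) = -3*0 = 0)
C(m, y) = -2 (C(m, y) = -1 - 1 = -2)
S = 0 (S = -2*((0 + 1) - 1)*(-2) = -2*(1 - 1)*(-2) = -0*(-2) = -2*0 = 0)
S³ = 0³ = 0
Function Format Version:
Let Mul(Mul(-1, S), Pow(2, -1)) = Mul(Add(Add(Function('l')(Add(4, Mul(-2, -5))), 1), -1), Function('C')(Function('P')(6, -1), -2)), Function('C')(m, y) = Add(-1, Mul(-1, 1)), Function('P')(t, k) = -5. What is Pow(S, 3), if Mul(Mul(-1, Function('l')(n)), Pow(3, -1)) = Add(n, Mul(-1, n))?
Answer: 0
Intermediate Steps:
Function('l')(n) = 0 (Function('l')(n) = Mul(-3, Add(n, Mul(-1, n))) = Mul(-3, 0) = 0)
Function('C')(m, y) = -2 (Function('C')(m, y) = Add(-1, -1) = -2)
S = 0 (S = Mul(-2, Mul(Add(Add(0, 1), -1), -2)) = Mul(-2, Mul(Add(1, -1), -2)) = Mul(-2, Mul(0, -2)) = Mul(-2, 0) = 0)
Pow(S, 3) = Pow(0, 3) = 0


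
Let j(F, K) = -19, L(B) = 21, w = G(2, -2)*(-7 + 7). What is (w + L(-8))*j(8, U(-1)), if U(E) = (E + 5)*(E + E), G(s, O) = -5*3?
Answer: -399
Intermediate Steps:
G(s, O) = -15
w = 0 (w = -15*(-7 + 7) = -15*0 = 0)
U(E) = 2*E*(5 + E) (U(E) = (5 + E)*(2*E) = 2*E*(5 + E))
(w + L(-8))*j(8, U(-1)) = (0 + 21)*(-19) = 21*(-19) = -399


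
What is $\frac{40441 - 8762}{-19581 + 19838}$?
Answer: $\frac{31679}{257} \approx 123.26$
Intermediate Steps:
$\frac{40441 - 8762}{-19581 + 19838} = \frac{31679}{257}$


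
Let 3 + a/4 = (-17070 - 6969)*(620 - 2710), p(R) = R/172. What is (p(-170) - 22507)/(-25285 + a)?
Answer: -1935687/17280903898 ≈ -0.00011201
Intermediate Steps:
p(R) = R/172 (p(R) = R*(1/172) = R/172)
a = 200966028 (a = -12 + 4*((-17070 - 6969)*(620 - 2710)) = -12 + 4*(-24039*(-2090)) = -12 + 4*50241510 = -12 + 200966040 = 200966028)
(p(-170) - 22507)/(-25285 + a) = ((1/172)*(-170) - 22507)/(-25285 + 200966028) = (-85/86 - 22507)/200940743 = -1935687/86*1/200940743 = -1935687/17280903898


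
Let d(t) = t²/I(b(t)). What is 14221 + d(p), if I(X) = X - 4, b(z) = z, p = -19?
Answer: 326722/23 ≈ 14205.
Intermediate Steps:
I(X) = -4 + X
d(t) = t²/(-4 + t)
14221 + d(p) = 14221 + (-19)²/(-4 - 19) = 14221 + 361/(-23) = 14221 + 361*(-1/23) = 14221 - 361/23 = 326722/23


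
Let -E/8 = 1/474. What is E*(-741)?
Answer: 988/79 ≈ 12.506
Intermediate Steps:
E = -4/237 (E = -8/474 = -8*1/474 = -4/237 ≈ -0.016878)
E*(-741) = -4/237*(-741) = 988/79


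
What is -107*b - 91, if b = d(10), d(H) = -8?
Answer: 765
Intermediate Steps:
b = -8
-107*b - 91 = -107*(-8) - 91 = 856 - 91 = 765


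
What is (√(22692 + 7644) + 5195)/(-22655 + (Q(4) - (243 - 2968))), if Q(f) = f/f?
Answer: -5195/19929 - 8*√474/19929 ≈ -0.26941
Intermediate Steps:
Q(f) = 1
(√(22692 + 7644) + 5195)/(-22655 + (Q(4) - (243 - 2968))) = (√(22692 + 7644) + 5195)/(-22655 + (1 - (243 - 2968))) = (√30336 + 5195)/(-22655 + (1 - 1*(-2725))) = (8*√474 + 5195)/(-22655 + (1 + 2725)) = (5195 + 8*√474)/(-22655 + 2726) = (5195 + 8*√474)/(-19929) = (5195 + 8*√474)*(-1/19929) = -5195/19929 - 8*√474/19929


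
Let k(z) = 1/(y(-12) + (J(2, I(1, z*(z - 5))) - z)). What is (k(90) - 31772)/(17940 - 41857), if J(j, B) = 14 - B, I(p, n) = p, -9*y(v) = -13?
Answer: 21604969/16263560 ≈ 1.3284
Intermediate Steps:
y(v) = 13/9 (y(v) = -⅑*(-13) = 13/9)
k(z) = 1/(130/9 - z) (k(z) = 1/(13/9 + ((14 - 1*1) - z)) = 1/(13/9 + ((14 - 1) - z)) = 1/(13/9 + (13 - z)) = 1/(130/9 - z))
(k(90) - 31772)/(17940 - 41857) = (-9/(-130 + 9*90) - 31772)/(17940 - 41857) = (-9/(-130 + 810) - 31772)/(-23917) = (-9/680 - 31772)*(-1/23917) = -21604969/680*(-1/23917) = 21604969/16263560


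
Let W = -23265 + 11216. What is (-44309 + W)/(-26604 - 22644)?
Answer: 3131/2736 ≈ 1.1444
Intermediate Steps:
W = -12049
(-44309 + W)/(-26604 - 22644) = (-44309 - 12049)/(-26604 - 22644) = -56358/(-49248) = -56358*(-1/49248) = 3131/2736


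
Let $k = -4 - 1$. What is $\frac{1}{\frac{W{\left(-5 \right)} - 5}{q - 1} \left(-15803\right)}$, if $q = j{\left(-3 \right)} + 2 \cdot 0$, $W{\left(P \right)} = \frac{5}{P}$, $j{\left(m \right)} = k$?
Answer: $- \frac{1}{15803} \approx -6.3279 \cdot 10^{-5}$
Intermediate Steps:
$k = -5$ ($k = -4 - 1 = -5$)
$j{\left(m \right)} = -5$
$q = -5$ ($q = -5 + 2 \cdot 0 = -5 + 0 = -5$)
$\frac{1}{\frac{W{\left(-5 \right)} - 5}{q - 1} \left(-15803\right)} = \frac{1}{\frac{\frac{5}{-5} - 5}{-5 - 1} \left(-15803\right)} = \frac{1}{\frac{5 \left(- \frac{1}{5}\right) - 5}{-6} \left(-15803\right)} = \frac{1}{\left(-1 - 5\right) \left(- \frac{1}{6}\right) \left(-15803\right)} = \frac{1}{\left(-6\right) \left(- \frac{1}{6}\right) \left(-15803\right)} = \frac{1}{1 \left(-15803\right)} = \frac{1}{-15803} = - \frac{1}{15803}$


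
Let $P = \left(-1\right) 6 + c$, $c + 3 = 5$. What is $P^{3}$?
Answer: $-64$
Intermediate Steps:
$c = 2$ ($c = -3 + 5 = 2$)
$P = -4$ ($P = \left(-1\right) 6 + 2 = -6 + 2 = -4$)
$P^{3} = \left(-4\right)^{3} = -64$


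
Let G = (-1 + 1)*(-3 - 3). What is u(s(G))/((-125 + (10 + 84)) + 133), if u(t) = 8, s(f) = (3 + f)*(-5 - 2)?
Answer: 4/51 ≈ 0.078431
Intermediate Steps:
G = 0 (G = 0*(-6) = 0)
s(f) = -21 - 7*f (s(f) = (3 + f)*(-7) = -21 - 7*f)
u(s(G))/((-125 + (10 + 84)) + 133) = 8/((-125 + (10 + 84)) + 133) = 8/((-125 + 94) + 133) = 8/(-31 + 133) = 8/102 = (1/102)*8 = 4/51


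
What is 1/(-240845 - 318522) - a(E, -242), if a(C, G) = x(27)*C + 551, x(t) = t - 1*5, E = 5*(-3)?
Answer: -123620108/559367 ≈ -221.00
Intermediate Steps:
E = -15
x(t) = -5 + t (x(t) = t - 5 = -5 + t)
a(C, G) = 551 + 22*C (a(C, G) = (-5 + 27)*C + 551 = 22*C + 551 = 551 + 22*C)
1/(-240845 - 318522) - a(E, -242) = 1/(-240845 - 318522) - (551 + 22*(-15)) = 1/(-559367) - (551 - 330) = -1/559367 - 1*221 = -1/559367 - 221 = -123620108/559367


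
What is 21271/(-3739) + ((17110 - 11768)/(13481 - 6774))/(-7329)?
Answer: -1045608805151/183792799617 ≈ -5.6891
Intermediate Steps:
21271/(-3739) + ((17110 - 11768)/(13481 - 6774))/(-7329) = 21271*(-1/3739) + (5342/6707)*(-1/7329) = -21271/3739 + (5342*(1/6707))*(-1/7329) = -21271/3739 + (5342/6707)*(-1/7329) = -21271/3739 - 5342/49155603 = -1045608805151/183792799617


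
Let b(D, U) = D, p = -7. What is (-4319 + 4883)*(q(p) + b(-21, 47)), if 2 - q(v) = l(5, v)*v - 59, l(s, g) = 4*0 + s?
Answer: 42300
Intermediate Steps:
l(s, g) = s (l(s, g) = 0 + s = s)
q(v) = 61 - 5*v (q(v) = 2 - (5*v - 59) = 2 - (-59 + 5*v) = 2 + (59 - 5*v) = 61 - 5*v)
(-4319 + 4883)*(q(p) + b(-21, 47)) = (-4319 + 4883)*((61 - 5*(-7)) - 21) = 564*((61 + 35) - 21) = 564*(96 - 21) = 564*75 = 42300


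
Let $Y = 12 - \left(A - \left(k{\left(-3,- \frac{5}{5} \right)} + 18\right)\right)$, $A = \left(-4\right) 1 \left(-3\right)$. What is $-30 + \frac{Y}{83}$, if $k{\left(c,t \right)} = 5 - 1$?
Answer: $- \frac{2468}{83} \approx -29.735$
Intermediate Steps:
$A = 12$ ($A = \left(-4\right) \left(-3\right) = 12$)
$k{\left(c,t \right)} = 4$
$Y = 22$ ($Y = 12 - \left(12 - \left(4 + 18\right)\right) = 12 - \left(12 - 22\right) = 12 - -10 = 12 + 10 = 22$)
$-30 + \frac{Y}{83} = -30 + \frac{22}{83} = - \frac{2468}{83}$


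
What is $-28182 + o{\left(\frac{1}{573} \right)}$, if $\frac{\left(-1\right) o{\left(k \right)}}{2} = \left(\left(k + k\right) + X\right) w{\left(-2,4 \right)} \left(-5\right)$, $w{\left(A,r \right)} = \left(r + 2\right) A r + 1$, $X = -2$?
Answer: $- \frac{15610606}{573} \approx -27244.0$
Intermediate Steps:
$w{\left(A,r \right)} = 1 + A r \left(2 + r\right)$ ($w{\left(A,r \right)} = \left(2 + r\right) A r + 1 = A \left(2 + r\right) r + 1 = A r \left(2 + r\right) + 1 = 1 + A r \left(2 + r\right)$)
$o{\left(k \right)} = 940 - 940 k$ ($o{\left(k \right)} = - 2 \left(\left(k + k\right) - 2\right) \left(1 - 2 \cdot 4^{2} + 2 \left(-2\right) 4\right) \left(-5\right) = - 2 \left(2 k - 2\right) \left(1 - 32 - 16\right) \left(-5\right) = - 2 \left(-2 + 2 k\right) \left(1 - 32 - 16\right) \left(-5\right) = - 2 \left(-2 + 2 k\right) \left(-47\right) \left(-5\right) = - 2 \left(94 - 94 k\right) \left(-5\right) = - 2 \left(-470 + 470 k\right) = 940 - 940 k$)
$-28182 + o{\left(\frac{1}{573} \right)} = -28182 + \left(940 - \frac{940}{573}\right) = -28182 + \frac{537680}{573} = - \frac{15610606}{573}$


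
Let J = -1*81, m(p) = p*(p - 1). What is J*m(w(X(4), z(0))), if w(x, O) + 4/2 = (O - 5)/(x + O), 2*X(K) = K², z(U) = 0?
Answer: -49329/64 ≈ -770.77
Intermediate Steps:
X(K) = K²/2
w(x, O) = -2 + (-5 + O)/(O + x) (w(x, O) = -2 + (O - 5)/(x + O) = -2 + (-5 + O)/(O + x))
m(p) = p*(-1 + p)
J = -81
J*m(w(X(4), z(0))) = -81*(-5 - 1*0 - 4²)/(0 + (½)*4²)*(-1 + (-5 - 1*0 - 4²)/(0 + (½)*4²)) = -81*(-5 + 0 - 16)/(0 + (½)*16)*(-1 + (-5 + 0 - 16)/(0 + (½)*16)) = -81*(-5 + 0 - 2*8)/(0 + 8)*(-1 + (-5 + 0 - 2*8)/(0 + 8)) = -81*(-5 + 0 - 16)/8*(-1 + (-5 + 0 - 16)/8) = -81*(⅛)*(-21)*(-1 + (⅛)*(-21)) = -(-1701)*(-1 - 21/8)/8 = -(-1701)*(-29)/(8*8) = -81*609/64 = -49329/64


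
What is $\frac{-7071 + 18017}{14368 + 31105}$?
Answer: $\frac{10946}{45473} \approx 0.24071$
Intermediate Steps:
$\frac{-7071 + 18017}{14368 + 31105} = \frac{10946}{45473}$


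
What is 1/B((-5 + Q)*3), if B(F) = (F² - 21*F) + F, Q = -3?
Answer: 1/1056 ≈ 0.00094697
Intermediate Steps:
B(F) = F² - 20*F
1/B((-5 + Q)*3) = 1/(((-5 - 3)*3)*(-20 + (-5 - 3)*3)) = 1/((-8*3)*(-20 - 8*3)) = 1/(-24*(-20 - 24)) = 1/(-24*(-44)) = 1/1056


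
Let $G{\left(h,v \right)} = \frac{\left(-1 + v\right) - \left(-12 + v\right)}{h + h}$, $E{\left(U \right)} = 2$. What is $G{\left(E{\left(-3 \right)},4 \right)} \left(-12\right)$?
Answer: $-33$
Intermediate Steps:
$G{\left(h,v \right)} = \frac{11}{2 h}$
$G{\left(E{\left(-3 \right)},4 \right)} \left(-12\right) = \frac{11}{2 \cdot 2} \left(-12\right) = \frac{11}{2} \cdot \frac{1}{2} \left(-12\right) = \frac{11}{4} \left(-12\right) = -33$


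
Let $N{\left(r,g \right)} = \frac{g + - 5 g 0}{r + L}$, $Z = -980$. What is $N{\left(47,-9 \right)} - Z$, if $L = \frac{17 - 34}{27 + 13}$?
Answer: $\frac{202820}{207} \approx 979.81$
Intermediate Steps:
$L = - \frac{17}{40} \approx -0.425$
$N{\left(r,g \right)} = \frac{g}{- \frac{17}{40} + r}$ ($N{\left(r,g \right)} = \frac{g + - 5 g 0}{r - \frac{17}{40}} = \frac{g + 0}{- \frac{17}{40} + r} = \frac{g}{- \frac{17}{40} + r}$)
$N{\left(47,-9 \right)} - Z = 40 \left(-9\right) \frac{1}{-17 + 40 \cdot 47} - -980 = 40 \left(-9\right) \frac{1}{-17 + 1880} + 980 = 40 \left(-9\right) \frac{1}{1863} + 980 = - \frac{40}{207} + 980 = \frac{202820}{207}$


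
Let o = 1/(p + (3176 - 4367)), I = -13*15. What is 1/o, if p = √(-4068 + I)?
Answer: -1191 + 7*I*√87 ≈ -1191.0 + 65.292*I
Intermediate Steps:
I = -195
p = 7*I*√87 (p = √(-4068 - 195) = √(-4263) = 7*I*√87 ≈ 65.292*I)
o = 1/(-1191 + 7*I*√87) (o = 1/(7*I*√87 + (3176 - 4367)) = 1/(7*I*√87 - 1191) = 1/(-1191 + 7*I*√87) ≈ -0.00083711 - 4.5891e-5*I)
1/o = 1/(-397/474248 - 7*I*√87/1422744)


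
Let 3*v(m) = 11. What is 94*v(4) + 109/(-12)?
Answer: 4027/12 ≈ 335.58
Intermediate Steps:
v(m) = 11/3 (v(m) = (1/3)*11 = 11/3)
94*v(4) + 109/(-12) = 94*(11/3) + 109/(-12) = 1034/3 + 109*(-1/12) = 1034/3 - 109/12 = 4027/12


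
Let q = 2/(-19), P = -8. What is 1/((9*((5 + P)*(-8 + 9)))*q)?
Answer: 19/54 ≈ 0.35185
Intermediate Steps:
q = -2/19 (q = 2*(-1/19) = -2/19 ≈ -0.10526)
1/((9*((5 + P)*(-8 + 9)))*q) = 1/((9*((5 - 8)*(-8 + 9)))*(-2/19)) = 1/((9*(-3*1))*(-2/19)) = 1/((9*(-3))*(-2/19)) = 1/(-27*(-2/19)) = 1/(54/19) = 19/54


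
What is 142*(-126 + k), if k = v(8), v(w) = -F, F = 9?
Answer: -19170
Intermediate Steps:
v(w) = -9 (v(w) = -1*9 = -9)
k = -9
142*(-126 + k) = 142*(-126 - 9) = 142*(-135) = -19170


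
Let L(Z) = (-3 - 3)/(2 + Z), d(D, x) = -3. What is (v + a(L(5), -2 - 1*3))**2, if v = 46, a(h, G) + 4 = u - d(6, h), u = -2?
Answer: 1849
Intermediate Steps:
L(Z) = -6/(2 + Z)
a(h, G) = -3 (a(h, G) = -4 + (-2 - 1*(-3)) = -4 + (-2 + 3) = -4 + 1 = -3)
(v + a(L(5), -2 - 1*3))**2 = (46 - 3)**2 = 43**2 = 1849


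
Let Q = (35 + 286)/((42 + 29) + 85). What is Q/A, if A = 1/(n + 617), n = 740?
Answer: 145199/52 ≈ 2792.3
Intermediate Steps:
Q = 107/52 (Q = 321/(71 + 85) = 321/156 = 321*(1/156) = 107/52 ≈ 2.0577)
A = 1/1357 (A = 1/(740 + 617) = 1/1357 ≈ 0.00073692)
Q/A = 107/(52*(1/1357)) = (107/52)*1357 = 145199/52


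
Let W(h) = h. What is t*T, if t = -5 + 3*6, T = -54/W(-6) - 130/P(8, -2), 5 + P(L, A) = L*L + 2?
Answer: 5447/61 ≈ 89.295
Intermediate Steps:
P(L, A) = -3 + L**2 (P(L, A) = -5 + (L*L + 2) = -5 + (L**2 + 2) = -5 + (2 + L**2) = -3 + L**2)
T = 419/61 (T = -54/(-6) - 130/(-3 + 8**2) = -54*(-1/6) - 130/(-3 + 64) = 9 - 130/61 = 419/61 ≈ 6.8689)
t = 13 (t = -5 + 18 = 13)
t*T = 13*(419/61) = 5447/61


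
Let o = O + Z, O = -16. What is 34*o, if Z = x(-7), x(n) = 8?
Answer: -272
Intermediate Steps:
Z = 8
o = -8 (o = -16 + 8 = -8)
34*o = 34*(-8) = -272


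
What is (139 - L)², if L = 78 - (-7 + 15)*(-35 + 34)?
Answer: 2809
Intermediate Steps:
L = 86 (L = 78 - 8*(-1) = 78 - 1*(-8) = 78 + 8 = 86)
(139 - L)² = (139 - 1*86)² = (139 - 86)² = 53² = 2809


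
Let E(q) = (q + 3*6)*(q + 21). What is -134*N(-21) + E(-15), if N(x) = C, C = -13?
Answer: 1760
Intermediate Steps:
N(x) = -13
E(q) = (18 + q)*(21 + q) (E(q) = (q + 18)*(21 + q) = (18 + q)*(21 + q))
-134*N(-21) + E(-15) = -134*(-13) + (378 + (-15)**2 + 39*(-15)) = 1742 + (378 + 225 - 585) = 1742 + 18 = 1760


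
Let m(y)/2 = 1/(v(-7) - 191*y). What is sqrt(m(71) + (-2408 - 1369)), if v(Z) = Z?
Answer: I*sqrt(2716055914)/848 ≈ 61.457*I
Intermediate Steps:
m(y) = 2/(-7 - 191*y)
sqrt(m(71) + (-2408 - 1369)) = sqrt(-2/(7 + 191*71) + (-2408 - 1369)) = sqrt(-2/(7 + 13561) - 3777) = sqrt(-2/13568 - 3777) = sqrt(-2*1/13568 - 3777) = sqrt(-1/6784 - 3777) = sqrt(-25623169/6784) = I*sqrt(2716055914)/848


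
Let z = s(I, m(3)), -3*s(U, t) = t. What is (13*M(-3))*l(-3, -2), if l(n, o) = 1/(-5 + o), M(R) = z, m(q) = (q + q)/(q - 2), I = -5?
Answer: 26/7 ≈ 3.7143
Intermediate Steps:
m(q) = 2*q/(-2 + q) (m(q) = (2*q)/(-2 + q) = 2*q/(-2 + q))
s(U, t) = -t/3
z = -2 (z = -2*3/(3*(-2 + 3)) = -2*3/(3*1) = -2*3/3 = -⅓*6 = -2)
M(R) = -2
(13*M(-3))*l(-3, -2) = (13*(-2))/(-5 - 2) = -26/(-7) = -26*(-⅐) = 26/7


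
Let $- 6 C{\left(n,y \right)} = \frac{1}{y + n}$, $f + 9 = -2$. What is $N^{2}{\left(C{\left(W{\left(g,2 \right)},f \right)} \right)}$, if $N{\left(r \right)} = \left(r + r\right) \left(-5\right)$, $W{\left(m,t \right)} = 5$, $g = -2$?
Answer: $\frac{25}{324} \approx 0.07716$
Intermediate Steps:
$f = -11$ ($f = -9 - 2 = -11$)
$C{\left(n,y \right)} = - \frac{1}{6 \left(n + y\right)}$ ($C{\left(n,y \right)} = - \frac{1}{6 \left(y + n\right)} = - \frac{1}{6 \left(n + y\right)}$)
$N{\left(r \right)} = - 10 r$ ($N{\left(r \right)} = 2 r \left(-5\right) = - 10 r$)
$N^{2}{\left(C{\left(W{\left(g,2 \right)},f \right)} \right)} = \left(- 10 \left(- \frac{1}{6 \cdot 5 + 6 \left(-11\right)}\right)\right)^{2} = \left(- 10 \left(- \frac{1}{30 - 66}\right)\right)^{2} = \left(- 10 \left(- \frac{1}{-36}\right)\right)^{2} = \left(- 10 \left(\left(-1\right) \left(- \frac{1}{36}\right)\right)\right)^{2} = \left(\left(-10\right) \frac{1}{36}\right)^{2} = \left(- \frac{5}{18}\right)^{2} = \frac{25}{324}$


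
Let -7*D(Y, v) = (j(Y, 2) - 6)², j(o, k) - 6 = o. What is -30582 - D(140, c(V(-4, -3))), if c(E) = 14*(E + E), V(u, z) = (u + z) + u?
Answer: -27782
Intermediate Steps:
V(u, z) = z + 2*u
j(o, k) = 6 + o
c(E) = 28*E (c(E) = 14*(2*E) = 28*E)
D(Y, v) = -Y²/7 (D(Y, v) = -((6 + Y) - 6)²/7 = -Y²/7)
-30582 - D(140, c(V(-4, -3))) = -30582 - (-1)*140²/7 = -30582 - (-1)*19600/7 = -30582 - 1*(-2800) = -30582 + 2800 = -27782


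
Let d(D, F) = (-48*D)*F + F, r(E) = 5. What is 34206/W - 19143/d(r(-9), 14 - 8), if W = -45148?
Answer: 33967365/2697593 ≈ 12.592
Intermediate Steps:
d(D, F) = F - 48*D*F (d(D, F) = -48*D*F + F = F - 48*D*F)
34206/W - 19143/d(r(-9), 14 - 8) = 34206/(-45148) - 19143*1/((1 - 48*5)*(14 - 8)) = 34206*(-1/45148) - 19143*1/(6*(1 - 240)) = -17103/22574 - 19143/(6*(-239)) = -17103/22574 - 19143/(-1434) = -17103/22574 - 19143*(-1/1434) = -17103/22574 + 6381/478 = 33967365/2697593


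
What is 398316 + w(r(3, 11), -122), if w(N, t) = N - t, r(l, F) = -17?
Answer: 398421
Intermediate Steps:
398316 + w(r(3, 11), -122) = 398316 + (-17 - 1*(-122)) = 398316 + (-17 + 122) = 398316 + 105 = 398421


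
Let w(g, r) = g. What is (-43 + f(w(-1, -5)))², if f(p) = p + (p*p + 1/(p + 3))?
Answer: 7225/4 ≈ 1806.3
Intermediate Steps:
f(p) = p + p² + 1/(3 + p) (f(p) = p + (p² + 1/(3 + p)) = p + p² + 1/(3 + p))
(-43 + f(w(-1, -5)))² = (-43 + (1 + (-1)³ + 3*(-1) + 4*(-1)²)/(3 - 1))² = (-43 + (1 - 1 - 3 + 4*1)/2)² = (-43 + (1 - 1 - 3 + 4)/2)² = (-43 + (½)*1)² = (-43 + ½)² = (-85/2)² = 7225/4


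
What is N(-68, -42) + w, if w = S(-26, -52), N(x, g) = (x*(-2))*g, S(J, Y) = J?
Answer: -5738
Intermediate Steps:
N(x, g) = -2*g*x (N(x, g) = (-2*x)*g = -2*g*x)
w = -26
N(-68, -42) + w = -2*(-42)*(-68) - 26 = -5712 - 26 = -5738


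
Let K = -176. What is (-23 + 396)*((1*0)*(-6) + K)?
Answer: -65648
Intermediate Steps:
(-23 + 396)*((1*0)*(-6) + K) = (-23 + 396)*((1*0)*(-6) - 176) = 373*(0*(-6) - 176) = 373*(0 - 176) = 373*(-176) = -65648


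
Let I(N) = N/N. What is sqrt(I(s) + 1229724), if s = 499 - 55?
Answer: 5*sqrt(49189) ≈ 1108.9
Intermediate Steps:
s = 444
I(N) = 1
sqrt(I(s) + 1229724) = sqrt(1 + 1229724) = sqrt(1229725) = 5*sqrt(49189)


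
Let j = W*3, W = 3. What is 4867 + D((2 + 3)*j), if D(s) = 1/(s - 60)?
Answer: 73004/15 ≈ 4866.9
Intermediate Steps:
j = 9 (j = 3*3 = 9)
D(s) = 1/(-60 + s)
4867 + D((2 + 3)*j) = 4867 + 1/(-60 + (2 + 3)*9) = 4867 + 1/(-60 + 5*9) = 4867 + 1/(-60 + 45) = 4867 + 1/(-15) = 4867 - 1/15 = 73004/15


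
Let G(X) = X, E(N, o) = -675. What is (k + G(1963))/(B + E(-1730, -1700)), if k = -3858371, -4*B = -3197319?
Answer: -15425632/3194619 ≈ -4.8286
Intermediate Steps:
B = 3197319/4 (B = -¼*(-3197319) = 3197319/4 ≈ 7.9933e+5)
(k + G(1963))/(B + E(-1730, -1700)) = (-3858371 + 1963)/(3197319/4 - 675) = -3856408/3194619/4 = -3856408*4/3194619 = -15425632/3194619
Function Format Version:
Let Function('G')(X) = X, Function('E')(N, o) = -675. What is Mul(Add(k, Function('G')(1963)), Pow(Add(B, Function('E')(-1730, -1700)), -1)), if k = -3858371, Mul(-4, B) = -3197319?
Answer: Rational(-15425632, 3194619) ≈ -4.8286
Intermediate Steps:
B = Rational(3197319, 4) (B = Mul(Rational(-1, 4), -3197319) = Rational(3197319, 4) ≈ 7.9933e+5)
Mul(Add(k, Function('G')(1963)), Pow(Add(B, Function('E')(-1730, -1700)), -1)) = Mul(Add(-3858371, 1963), Pow(Add(Rational(3197319, 4), -675), -1)) = Mul(-3856408, Pow(Rational(3194619, 4), -1)) = Mul(-3856408, Rational(4, 3194619)) = Rational(-15425632, 3194619)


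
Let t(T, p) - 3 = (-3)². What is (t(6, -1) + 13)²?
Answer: 625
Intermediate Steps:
t(T, p) = 12 (t(T, p) = 3 + (-3)² = 3 + 9 = 12)
(t(6, -1) + 13)² = (12 + 13)² = 25² = 625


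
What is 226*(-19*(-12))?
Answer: 51528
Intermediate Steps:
226*(-19*(-12)) = 226*228 = 51528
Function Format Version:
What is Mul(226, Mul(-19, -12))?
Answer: 51528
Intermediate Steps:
Mul(226, Mul(-19, -12)) = Mul(226, 228) = 51528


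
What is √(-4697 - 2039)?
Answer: 4*I*√421 ≈ 82.073*I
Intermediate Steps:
√(-4697 - 2039) = √(-6736) = 4*I*√421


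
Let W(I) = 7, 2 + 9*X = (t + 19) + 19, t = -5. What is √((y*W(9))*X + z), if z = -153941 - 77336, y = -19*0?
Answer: I*√231277 ≈ 480.91*I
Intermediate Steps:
X = 31/9 (X = -2/9 + ((-5 + 19) + 19)/9 = -2/9 + (14 + 19)/9 = -2/9 + (⅑)*33 = -2/9 + 11/3 = 31/9 ≈ 3.4444)
y = 0
z = -231277
√((y*W(9))*X + z) = √((0*7)*(31/9) - 231277) = √(0*(31/9) - 231277) = √(0 - 231277) = √(-231277) = I*√231277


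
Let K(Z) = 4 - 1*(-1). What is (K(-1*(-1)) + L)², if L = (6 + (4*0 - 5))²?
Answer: 36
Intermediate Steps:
K(Z) = 5 (K(Z) = 4 + 1 = 5)
L = 1 (L = (6 + (0 - 5))² = (6 - 5)² = 1² = 1)
(K(-1*(-1)) + L)² = (5 + 1)² = 6² = 36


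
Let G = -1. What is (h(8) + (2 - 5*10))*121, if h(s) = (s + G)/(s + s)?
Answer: -92081/16 ≈ -5755.1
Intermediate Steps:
h(s) = (-1 + s)/(2*s) (h(s) = (s - 1)/(s + s) = (-1 + s)/((2*s)) = (-1 + s)*(1/(2*s)) = (-1 + s)/(2*s))
(h(8) + (2 - 5*10))*121 = ((½)*(-1 + 8)/8 + (2 - 5*10))*121 = ((½)*(⅛)*7 + (2 - 50))*121 = (7/16 - 48)*121 = -761/16*121 = -92081/16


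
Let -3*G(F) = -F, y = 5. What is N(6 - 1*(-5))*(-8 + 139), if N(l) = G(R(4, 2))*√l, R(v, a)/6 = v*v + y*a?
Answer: 6812*√11 ≈ 22593.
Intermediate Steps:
R(v, a) = 6*v² + 30*a (R(v, a) = 6*(v*v + 5*a) = 6*(v² + 5*a) = 6*v² + 30*a)
G(F) = F/3 (G(F) = -(-1)*F/3 = F/3)
N(l) = 52*√l (N(l) = ((6*4² + 30*2)/3)*√l = ((6*16 + 60)/3)*√l = ((96 + 60)/3)*√l = ((⅓)*156)*√l = 52*√l)
N(6 - 1*(-5))*(-8 + 139) = (52*√(6 - 1*(-5)))*(-8 + 139) = (52*√(6 + 5))*131 = (52*√11)*131 = 6812*√11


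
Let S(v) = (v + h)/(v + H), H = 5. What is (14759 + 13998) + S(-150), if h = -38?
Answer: 4169953/145 ≈ 28758.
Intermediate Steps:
S(v) = (-38 + v)/(5 + v) (S(v) = (v - 38)/(v + 5) = (-38 + v)/(5 + v))
(14759 + 13998) + S(-150) = (14759 + 13998) + (-38 - 150)/(5 - 150) = 28757 - 188/(-145) = 28757 - 1/145*(-188) = 28757 + 188/145 = 4169953/145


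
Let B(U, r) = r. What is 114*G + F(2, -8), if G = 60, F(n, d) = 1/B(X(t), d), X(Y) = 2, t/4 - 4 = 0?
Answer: 54719/8 ≈ 6839.9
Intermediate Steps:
t = 16 (t = 16 + 4*0 = 16 + 0 = 16)
F(n, d) = 1/d
114*G + F(2, -8) = 114*60 + 1/(-8) = 6840 - 1/8 = 54719/8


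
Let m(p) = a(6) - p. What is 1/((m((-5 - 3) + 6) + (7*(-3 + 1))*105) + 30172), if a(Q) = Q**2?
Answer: 1/28740 ≈ 3.4795e-5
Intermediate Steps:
m(p) = 36 - p (m(p) = 6**2 - p = 36 - p)
1/((m((-5 - 3) + 6) + (7*(-3 + 1))*105) + 30172) = 1/(((36 - ((-5 - 3) + 6)) + (7*(-3 + 1))*105) + 30172) = 1/(((36 - (-8 + 6)) + (7*(-2))*105) + 30172) = 1/(((36 - 1*(-2)) - 14*105) + 30172) = 1/(((36 + 2) - 1470) + 30172) = 1/((38 - 1470) + 30172) = 1/(-1432 + 30172) = 1/28740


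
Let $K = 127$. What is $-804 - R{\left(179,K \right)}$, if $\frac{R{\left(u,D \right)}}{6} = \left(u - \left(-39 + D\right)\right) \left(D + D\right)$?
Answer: $-139488$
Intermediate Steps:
$R{\left(u,D \right)} = 12 D \left(39 + u - D\right)$ ($R{\left(u,D \right)} = 6 \left(u - \left(-39 + D\right)\right) \left(D + D\right) = 6 \left(39 + u - D\right) 2 D = 6 \cdot 2 D \left(39 + u - D\right) = 12 D \left(39 + u - D\right)$)
$-804 - R{\left(179,K \right)} = -804 - 12 \cdot 127 \left(39 + 179 - 127\right) = -804 - 12 \cdot 127 \cdot 91 = -804 - 138684 = -139488$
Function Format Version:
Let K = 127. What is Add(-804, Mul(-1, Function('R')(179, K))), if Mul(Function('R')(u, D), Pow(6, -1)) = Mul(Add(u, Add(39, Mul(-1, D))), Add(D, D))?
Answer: -139488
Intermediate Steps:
Function('R')(u, D) = Mul(12, D, Add(39, u, Mul(-1, D))) (Function('R')(u, D) = Mul(6, Mul(Add(u, Add(39, Mul(-1, D))), Add(D, D))) = Mul(6, Mul(Add(39, u, Mul(-1, D)), Mul(2, D))) = Mul(6, Mul(2, D, Add(39, u, Mul(-1, D)))) = Mul(12, D, Add(39, u, Mul(-1, D))))
Add(-804, Mul(-1, Function('R')(179, K))) = Add(-804, Mul(-1, Mul(12, 127, Add(39, 179, Mul(-1, 127))))) = Add(-804, Mul(-1, Mul(12, 127, Add(39, 179, -127)))) = Add(-804, Mul(-1, Mul(12, 127, 91))) = Add(-804, Mul(-1, 138684)) = Add(-804, -138684) = -139488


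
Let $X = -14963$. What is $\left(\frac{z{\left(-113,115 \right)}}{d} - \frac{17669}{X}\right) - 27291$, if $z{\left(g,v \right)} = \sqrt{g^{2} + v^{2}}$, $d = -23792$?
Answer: $- \frac{408337564}{14963} - \frac{\sqrt{25994}}{23792} \approx -27290.0$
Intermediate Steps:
$\left(\frac{z{\left(-113,115 \right)}}{d} - \frac{17669}{X}\right) - 27291 = \left(\frac{\sqrt{\left(-113\right)^{2} + 115^{2}}}{-23792} - \frac{17669}{-14963}\right) - 27291 = \left(\sqrt{12769 + 13225} \left(- \frac{1}{23792}\right) - - \frac{17669}{14963}\right) - 27291 = \left(\sqrt{25994} \left(- \frac{1}{23792}\right) + \frac{17669}{14963}\right) - 27291 = \left(- \frac{\sqrt{25994}}{23792} + \frac{17669}{14963}\right) - 27291 = \left(\frac{17669}{14963} - \frac{\sqrt{25994}}{23792}\right) - 27291 = - \frac{408337564}{14963} - \frac{\sqrt{25994}}{23792}$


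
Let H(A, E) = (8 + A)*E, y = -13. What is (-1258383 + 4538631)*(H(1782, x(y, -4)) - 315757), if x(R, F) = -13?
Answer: -1112092638696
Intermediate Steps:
H(A, E) = E*(8 + A)
(-1258383 + 4538631)*(H(1782, x(y, -4)) - 315757) = (-1258383 + 4538631)*(-13*(8 + 1782) - 315757) = 3280248*(-13*1790 - 315757) = 3280248*(-23270 - 315757) = 3280248*(-339027) = -1112092638696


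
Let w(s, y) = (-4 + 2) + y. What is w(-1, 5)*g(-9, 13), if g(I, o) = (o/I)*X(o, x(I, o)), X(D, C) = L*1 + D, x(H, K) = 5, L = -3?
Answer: -130/3 ≈ -43.333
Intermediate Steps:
X(D, C) = -3 + D (X(D, C) = -3*1 + D = -3 + D)
g(I, o) = o*(-3 + o)/I (g(I, o) = (o/I)*(-3 + o) = o*(-3 + o)/I)
w(s, y) = -2 + y
w(-1, 5)*g(-9, 13) = (-2 + 5)*(13*(-3 + 13)/(-9)) = 3*(13*(-1/9)*10) = 3*(-130/9) = -130/3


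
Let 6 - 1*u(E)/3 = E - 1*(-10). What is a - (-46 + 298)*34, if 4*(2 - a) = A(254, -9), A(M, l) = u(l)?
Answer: -34279/4 ≈ -8569.8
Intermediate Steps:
u(E) = -12 - 3*E (u(E) = 18 - 3*(E - 1*(-10)) = 18 - 3*(E + 10) = 18 - 3*(10 + E) = 18 + (-30 - 3*E) = -12 - 3*E)
A(M, l) = -12 - 3*l
a = -7/4 (a = 2 - (-12 - 3*(-9))/4 = 2 - (-12 + 27)/4 = 2 - 1/4*15 = 2 - 15/4 = -7/4 ≈ -1.7500)
a - (-46 + 298)*34 = -7/4 - (-46 + 298)*34 = -7/4 - 252*34 = -7/4 - 1*8568 = -7/4 - 8568 = -34279/4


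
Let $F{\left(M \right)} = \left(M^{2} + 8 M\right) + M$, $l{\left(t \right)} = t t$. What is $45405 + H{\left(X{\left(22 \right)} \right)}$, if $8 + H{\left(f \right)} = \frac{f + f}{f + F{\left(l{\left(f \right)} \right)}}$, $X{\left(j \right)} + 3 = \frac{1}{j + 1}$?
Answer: $\frac{28419087827}{626013} \approx 45397.0$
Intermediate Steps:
$l{\left(t \right)} = t^{2}$
$X{\left(j \right)} = -3 + \frac{1}{1 + j}$ ($X{\left(j \right)} = -3 + \frac{1}{j + 1} = -3 + \frac{1}{1 + j}$)
$F{\left(M \right)} = M^{2} + 9 M$
$H{\left(f \right)} = -8 + \frac{2 f}{f + f^{2} \left(9 + f^{2}\right)}$ ($H{\left(f \right)} = -8 + \frac{f + f}{f + f^{2} \left(9 + f^{2}\right)} = -8 + \frac{2 f}{f + f^{2} \left(9 + f^{2}\right)}$)
$45405 + H{\left(X{\left(22 \right)} \right)} = 45405 + \frac{2 \left(-3 + 4 \frac{-2 - 66}{1 + 22} \left(-9 - \left(\frac{-2 - 66}{1 + 22}\right)^{2}\right)\right)}{1 + \frac{-2 - 66}{1 + 22} \left(9 + \left(\frac{-2 - 66}{1 + 22}\right)^{2}\right)} = 45405 + \frac{2 \left(-3 + 4 \frac{-2 - 66}{23} \left(-9 - \left(\frac{-2 - 66}{23}\right)^{2}\right)\right)}{1 + \frac{-2 - 66}{23} \left(9 + \left(\frac{-2 - 66}{23}\right)^{2}\right)} = 45405 + \frac{2 \left(-3 + 4 \cdot \frac{1}{23} \left(-68\right) \left(-9 - \left(\frac{1}{23} \left(-68\right)\right)^{2}\right)\right)}{1 + \frac{1}{23} \left(-68\right) \left(9 + \left(\frac{1}{23} \left(-68\right)\right)^{2}\right)} = 45405 + \frac{2 \left(-3 + 4 \left(- \frac{68}{23}\right) \left(-9 - \left(- \frac{68}{23}\right)^{2}\right)\right)}{1 - \frac{68 \left(9 + \left(- \frac{68}{23}\right)^{2}\right)}{23}} = 45405 + \frac{2 \left(-3 + 4 \left(- \frac{68}{23}\right) \left(-9 - \frac{4624}{529}\right)\right)}{1 - \frac{68 \left(9 + \frac{4624}{529}\right)}{23}} = 45405 + \frac{2 \left(-3 + 4 \left(- \frac{68}{23}\right) \left(-9 - \frac{4624}{529}\right)\right)}{1 - \frac{638180}{12167}} = 45405 + \frac{2 \left(-3 + 4 \left(- \frac{68}{23}\right) \left(- \frac{9385}{529}\right)\right)}{1 - \frac{638180}{12167}} = 45405 + \frac{2 \left(-3 + \frac{2552720}{12167}\right)}{- \frac{626013}{12167}} = 45405 + 2 \left(- \frac{12167}{626013}\right) \frac{2516219}{12167} = 45405 - \frac{5032438}{626013} = \frac{28419087827}{626013}$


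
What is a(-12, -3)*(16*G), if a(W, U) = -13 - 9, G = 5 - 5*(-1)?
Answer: -3520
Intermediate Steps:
G = 10 (G = 5 + 5 = 10)
a(W, U) = -22
a(-12, -3)*(16*G) = -352*10 = -22*160 = -3520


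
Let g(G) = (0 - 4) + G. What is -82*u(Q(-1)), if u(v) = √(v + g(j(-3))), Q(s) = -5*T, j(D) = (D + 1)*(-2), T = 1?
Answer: -82*I*√5 ≈ -183.36*I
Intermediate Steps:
j(D) = -2 - 2*D (j(D) = (1 + D)*(-2) = -2 - 2*D)
Q(s) = -5 (Q(s) = -5*1 = -5)
g(G) = -4 + G
u(v) = √v (u(v) = √(v + (-4 + (-2 - 2*(-3)))) = √(v + (-4 + (-2 + 6))) = √(v + (-4 + 4)) = √(v + 0) = √v)
-82*u(Q(-1)) = -82*I*√5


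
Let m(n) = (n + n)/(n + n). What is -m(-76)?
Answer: -1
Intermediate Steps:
m(n) = 1 (m(n) = (2*n)/((2*n)) = (2*n)*(1/(2*n)) = 1)
-m(-76) = -1*1 = -1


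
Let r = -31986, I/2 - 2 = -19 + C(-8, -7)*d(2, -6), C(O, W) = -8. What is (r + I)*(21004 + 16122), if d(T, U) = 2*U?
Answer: -1181646328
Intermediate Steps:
I = 158 (I = 4 + 2*(-19 - 16*(-6)) = 4 + 2*(-19 - 8*(-12)) = 4 + 2*(-19 + 96) = 4 + 2*77 = 4 + 154 = 158)
(r + I)*(21004 + 16122) = (-31986 + 158)*(21004 + 16122) = -31828*37126 = -1181646328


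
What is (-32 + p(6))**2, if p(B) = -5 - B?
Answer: 1849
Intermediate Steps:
(-32 + p(6))**2 = (-32 + (-5 - 1*6))**2 = (-32 + (-5 - 6))**2 = (-32 - 11)**2 = (-43)**2 = 1849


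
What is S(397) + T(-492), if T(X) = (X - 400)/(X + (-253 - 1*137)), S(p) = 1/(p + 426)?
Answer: 367499/362943 ≈ 1.0126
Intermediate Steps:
S(p) = 1/(426 + p)
T(X) = (-400 + X)/(-390 + X) (T(X) = (-400 + X)/(X + (-253 - 137)) = (-400 + X)/(X - 390) = (-400 + X)/(-390 + X))
S(397) + T(-492) = 1/(426 + 397) + (-400 - 492)/(-390 - 492) = 1/823 - 892/(-882) = 1/823 - 1/882*(-892) = 1/823 + 446/441 = 367499/362943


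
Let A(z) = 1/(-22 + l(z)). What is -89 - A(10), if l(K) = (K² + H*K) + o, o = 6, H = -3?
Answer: -4807/54 ≈ -89.019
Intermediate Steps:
l(K) = 6 + K² - 3*K (l(K) = (K² - 3*K) + 6 = 6 + K² - 3*K)
A(z) = 1/(-16 + z² - 3*z) (A(z) = 1/(-22 + (6 + z² - 3*z)) = 1/(-16 + z² - 3*z))
-89 - A(10) = -89 - 1/(-16 + 10² - 3*10) = -89 - 1/(-16 + 100 - 30) = -89 - 1/54 = -4807/54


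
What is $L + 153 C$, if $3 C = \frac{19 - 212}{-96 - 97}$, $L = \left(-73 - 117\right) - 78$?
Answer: $-217$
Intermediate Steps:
$L = -268$ ($L = -190 - 78 = -268$)
$C = \frac{1}{3}$ ($C = \frac{\left(19 - 212\right) \frac{1}{-96 - 97}}{3} = \frac{\left(-193\right) \frac{1}{-193}}{3} = \frac{\left(-193\right) \left(- \frac{1}{193}\right)}{3} = \frac{1}{3} \cdot 1 = \frac{1}{3} \approx 0.33333$)
$L + 153 C = -268 + 153 \cdot \frac{1}{3} = -268 + 51 = -217$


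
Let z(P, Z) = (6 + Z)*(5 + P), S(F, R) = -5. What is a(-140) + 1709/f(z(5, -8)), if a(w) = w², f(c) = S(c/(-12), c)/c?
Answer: 26436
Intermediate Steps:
z(P, Z) = (5 + P)*(6 + Z)
f(c) = -5/c
a(-140) + 1709/f(z(5, -8)) = (-140)² + 1709/((-5/(30 + 5*(-8) + 6*5 + 5*(-8)))) = 19600 + 1709/((-5/(30 - 40 + 30 - 40))) = 19600 + 1709/((-5/(-20))) = 19600 + 1709/((-5*(-1/20))) = 19600 + 1709/(¼) = 19600 + 1709*4 = 19600 + 6836 = 26436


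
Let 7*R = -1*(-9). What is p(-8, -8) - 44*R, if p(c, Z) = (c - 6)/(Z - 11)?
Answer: -7426/133 ≈ -55.835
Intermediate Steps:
p(c, Z) = (-6 + c)/(-11 + Z)
R = 9/7 (R = (-1*(-9))/7 = (1/7)*9 = 9/7 ≈ 1.2857)
p(-8, -8) - 44*R = (-6 - 8)/(-11 - 8) - 44*9/7 = -14/(-19) - 396/7 = -1/19*(-14) - 396/7 = 14/19 - 396/7 = -7426/133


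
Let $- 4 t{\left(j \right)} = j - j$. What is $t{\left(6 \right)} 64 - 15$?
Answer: $-15$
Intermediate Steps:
$t{\left(j \right)} = 0$ ($t{\left(j \right)} = - \frac{j - j}{4} = \left(- \frac{1}{4}\right) 0 = 0$)
$t{\left(6 \right)} 64 - 15 = 0 \cdot 64 - 15 = 0 - 15 = -15$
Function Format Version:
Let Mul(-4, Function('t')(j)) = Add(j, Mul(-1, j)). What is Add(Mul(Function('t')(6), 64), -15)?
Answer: -15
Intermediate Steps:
Function('t')(j) = 0 (Function('t')(j) = Mul(Rational(-1, 4), Add(j, Mul(-1, j))) = Mul(Rational(-1, 4), 0) = 0)
Add(Mul(Function('t')(6), 64), -15) = Add(Mul(0, 64), -15) = Add(0, -15) = -15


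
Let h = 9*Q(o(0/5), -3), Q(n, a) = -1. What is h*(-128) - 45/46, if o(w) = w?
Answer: 52947/46 ≈ 1151.0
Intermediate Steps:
h = -9 (h = 9*(-1) = -9)
h*(-128) - 45/46 = -9*(-128) - 45/46 = 1152 - 45*1/46 = 1152 - 45/46 = 52947/46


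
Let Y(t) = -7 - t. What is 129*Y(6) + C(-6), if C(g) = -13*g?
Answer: -1599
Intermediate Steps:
129*Y(6) + C(-6) = 129*(-7 - 1*6) - 13*(-6) = 129*(-7 - 6) + 78 = 129*(-13) + 78 = -1677 + 78 = -1599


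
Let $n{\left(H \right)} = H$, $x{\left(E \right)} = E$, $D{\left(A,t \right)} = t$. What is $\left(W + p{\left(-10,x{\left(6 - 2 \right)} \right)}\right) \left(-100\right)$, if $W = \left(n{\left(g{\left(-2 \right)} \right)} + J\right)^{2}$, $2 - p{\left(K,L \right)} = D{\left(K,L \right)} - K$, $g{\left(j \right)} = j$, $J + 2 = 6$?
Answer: $800$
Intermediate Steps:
$J = 4$ ($J = -2 + 6 = 4$)
$p{\left(K,L \right)} = 2 + K - L$ ($p{\left(K,L \right)} = 2 - \left(L - K\right) = 2 + \left(K - L\right) = 2 + K - L$)
$W = 4$ ($W = \left(-2 + 4\right)^{2} = 2^{2} = 4$)
$\left(W + p{\left(-10,x{\left(6 - 2 \right)} \right)}\right) \left(-100\right) = \left(4 - \left(14 - 2\right)\right) \left(-100\right) = \left(4 - 12\right) \left(-100\right) = \left(-8\right) \left(-100\right) = 800$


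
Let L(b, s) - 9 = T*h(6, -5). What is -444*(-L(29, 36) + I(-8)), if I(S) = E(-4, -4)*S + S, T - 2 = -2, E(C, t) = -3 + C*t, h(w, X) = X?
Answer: 53724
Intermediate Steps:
T = 0 (T = 2 - 2 = 0)
L(b, s) = 9 (L(b, s) = 9 + 0*(-5) = 9 + 0 = 9)
I(S) = 14*S (I(S) = (-3 - 4*(-4))*S + S = (-3 + 16)*S + S = 13*S + S = 14*S)
-444*(-L(29, 36) + I(-8)) = -444*(-1*9 + 14*(-8)) = -444*(-9 - 112) = -444*(-121) = 53724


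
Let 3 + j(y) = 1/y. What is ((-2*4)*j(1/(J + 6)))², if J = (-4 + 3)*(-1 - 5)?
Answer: 5184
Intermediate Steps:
J = 6 (J = -1*(-6) = 6)
j(y) = -3 + 1/y
((-2*4)*j(1/(J + 6)))² = ((-2*4)*(-3 + 1/(1/(6 + 6))))² = (-8*(-3 + 1/(1/12)))² = (-8*(-3 + 12))² = (-8*9)² = (-72)² = 5184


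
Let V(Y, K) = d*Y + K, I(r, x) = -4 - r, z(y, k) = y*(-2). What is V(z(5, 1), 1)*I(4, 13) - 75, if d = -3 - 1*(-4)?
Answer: -3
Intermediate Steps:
z(y, k) = -2*y
d = 1 (d = -3 + 4 = 1)
V(Y, K) = K + Y (V(Y, K) = 1*Y + K = Y + K = K + Y)
V(z(5, 1), 1)*I(4, 13) - 75 = (1 - 2*5)*(-4 - 1*4) - 75 = (1 - 10)*(-4 - 4) - 75 = -9*(-8) - 75 = 72 - 75 = -3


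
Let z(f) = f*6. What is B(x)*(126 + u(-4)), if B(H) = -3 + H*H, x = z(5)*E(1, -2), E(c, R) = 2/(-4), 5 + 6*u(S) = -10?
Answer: 27417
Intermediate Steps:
u(S) = -5/2 (u(S) = -⅚ + (⅙)*(-10) = -⅚ - 5/3 = -5/2)
z(f) = 6*f
E(c, R) = -½ (E(c, R) = 2*(-¼) = -½)
x = -15 (x = (6*5)*(-½) = 30*(-½) = -15)
B(H) = -3 + H²
B(x)*(126 + u(-4)) = (-3 + (-15)²)*(126 - 5/2) = (-3 + 225)*(247/2) = 222*(247/2) = 27417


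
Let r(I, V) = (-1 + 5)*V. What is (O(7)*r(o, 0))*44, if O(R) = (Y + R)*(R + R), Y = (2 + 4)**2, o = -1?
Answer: 0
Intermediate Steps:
Y = 36 (Y = 6**2 = 36)
r(I, V) = 4*V
O(R) = 2*R*(36 + R) (O(R) = (36 + R)*(R + R) = (36 + R)*(2*R) = 2*R*(36 + R))
(O(7)*r(o, 0))*44 = ((2*7*(36 + 7))*(4*0))*44 = ((2*7*43)*0)*44 = (602*0)*44 = 0*44 = 0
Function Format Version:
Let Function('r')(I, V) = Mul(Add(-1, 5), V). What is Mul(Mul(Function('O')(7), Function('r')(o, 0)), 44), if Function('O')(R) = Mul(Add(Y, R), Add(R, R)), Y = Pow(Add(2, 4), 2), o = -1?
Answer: 0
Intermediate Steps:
Y = 36 (Y = Pow(6, 2) = 36)
Function('r')(I, V) = Mul(4, V)
Function('O')(R) = Mul(2, R, Add(36, R)) (Function('O')(R) = Mul(Add(36, R), Add(R, R)) = Mul(Add(36, R), Mul(2, R)) = Mul(2, R, Add(36, R)))
Mul(Mul(Function('O')(7), Function('r')(o, 0)), 44) = Mul(Mul(Mul(2, 7, Add(36, 7)), Mul(4, 0)), 44) = Mul(Mul(Mul(2, 7, 43), 0), 44) = Mul(Mul(602, 0), 44) = Mul(0, 44) = 0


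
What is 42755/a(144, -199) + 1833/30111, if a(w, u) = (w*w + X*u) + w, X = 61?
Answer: 434472686/87733417 ≈ 4.9522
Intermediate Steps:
a(w, u) = w + w² + 61*u (a(w, u) = (w*w + 61*u) + w = (w² + 61*u) + w = w + w² + 61*u)
42755/a(144, -199) + 1833/30111 = 42755/(144 + 144² + 61*(-199)) + 1833/30111 = 42755/(144 + 20736 - 12139) + 1833*(1/30111) = 42755/8741 + 611/10037 = 434472686/87733417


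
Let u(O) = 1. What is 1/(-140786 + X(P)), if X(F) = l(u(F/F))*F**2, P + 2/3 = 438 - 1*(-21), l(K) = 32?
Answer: 9/59232926 ≈ 1.5194e-7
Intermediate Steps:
P = 1375/3 (P = -2/3 + (438 - 1*(-21)) = -2/3 + (438 + 21) = -2/3 + 459 = 1375/3 ≈ 458.33)
X(F) = 32*F**2
1/(-140786 + X(P)) = 1/(-140786 + 32*(1375/3)**2) = 1/(-140786 + 32*(1890625/9)) = 1/(-140786 + 60500000/9) = 1/(59232926/9) = 9/59232926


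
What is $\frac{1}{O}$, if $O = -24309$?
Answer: $- \frac{1}{24309} \approx -4.1137 \cdot 10^{-5}$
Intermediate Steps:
$\frac{1}{O} = \frac{1}{-24309} = - \frac{1}{24309}$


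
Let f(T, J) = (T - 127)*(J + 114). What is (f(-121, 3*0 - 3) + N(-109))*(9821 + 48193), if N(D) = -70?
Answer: -1601070372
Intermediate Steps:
f(T, J) = (-127 + T)*(114 + J)
(f(-121, 3*0 - 3) + N(-109))*(9821 + 48193) = ((-14478 - 127*(3*0 - 3) + 114*(-121) + (3*0 - 3)*(-121)) - 70)*(9821 + 48193) = ((-14478 - 127*(0 - 3) - 13794 + (0 - 3)*(-121)) - 70)*58014 = ((-14478 - 127*(-3) - 13794 - 3*(-121)) - 70)*58014 = ((-14478 + 381 - 13794 + 363) - 70)*58014 = (-27528 - 70)*58014 = -27598*58014 = -1601070372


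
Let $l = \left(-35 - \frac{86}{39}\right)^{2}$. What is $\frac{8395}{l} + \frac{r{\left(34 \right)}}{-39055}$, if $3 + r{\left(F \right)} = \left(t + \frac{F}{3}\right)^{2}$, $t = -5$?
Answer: $\frac{4487464394591}{740037924495} \approx 6.0638$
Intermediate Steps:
$r{\left(F \right)} = -3 + \left(-5 + \frac{F}{3}\right)^{2}$
$l = \frac{2105401}{1521}$ ($l = \left(-35 - \frac{86}{39}\right)^{2} = \left(- \frac{1451}{39}\right)^{2} = \frac{2105401}{1521} \approx 1384.2$)
$\frac{8395}{l} + \frac{r{\left(34 \right)}}{-39055} = \frac{8395}{\frac{2105401}{1521}} + \frac{-3 + \frac{\left(-15 + 34\right)^{2}}{9}}{-39055} = 8395 \cdot \frac{1521}{2105401} + \left(-3 + \frac{19^{2}}{9}\right) \left(- \frac{1}{39055}\right) = \frac{12768795}{2105401} + \left(-3 + \frac{1}{9} \cdot 361\right) \left(- \frac{1}{39055}\right) = \frac{12768795}{2105401} + \left(-3 + \frac{361}{9}\right) \left(- \frac{1}{39055}\right) = \frac{12768795}{2105401} + \frac{334}{9} \left(- \frac{1}{39055}\right) = \frac{12768795}{2105401} - \frac{334}{351495} = \frac{4487464394591}{740037924495}$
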